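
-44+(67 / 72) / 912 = -2889149 / 65664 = -44.00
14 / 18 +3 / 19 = 160 / 171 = 0.94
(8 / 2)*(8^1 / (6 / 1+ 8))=16 / 7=2.29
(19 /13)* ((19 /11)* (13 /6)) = 361 /66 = 5.47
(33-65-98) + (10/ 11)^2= -15630/ 121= -129.17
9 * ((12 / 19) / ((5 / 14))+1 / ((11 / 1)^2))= 183807 / 11495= 15.99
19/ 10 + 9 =109/ 10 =10.90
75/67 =1.12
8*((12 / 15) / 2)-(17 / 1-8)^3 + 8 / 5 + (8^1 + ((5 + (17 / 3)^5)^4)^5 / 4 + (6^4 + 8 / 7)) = 9870285202061081793382469183733373342522869374336331040378930261731977038261867689918672287091052305848250055655775063109373 / 18038213225620396586276139541796744544573763270035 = 547187522322993746653662000000000000000000000000000000000000000000000000000.00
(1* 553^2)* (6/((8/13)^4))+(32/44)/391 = 112697522601031/8808448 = 12794254.18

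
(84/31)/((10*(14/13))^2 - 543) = -14196/2237177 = -0.01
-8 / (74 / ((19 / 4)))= -19 / 37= -0.51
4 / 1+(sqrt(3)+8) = sqrt(3)+12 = 13.73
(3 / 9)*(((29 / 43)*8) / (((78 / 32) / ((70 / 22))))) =129920 / 55341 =2.35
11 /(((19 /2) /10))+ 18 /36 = 459 /38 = 12.08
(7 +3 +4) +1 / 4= 57 / 4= 14.25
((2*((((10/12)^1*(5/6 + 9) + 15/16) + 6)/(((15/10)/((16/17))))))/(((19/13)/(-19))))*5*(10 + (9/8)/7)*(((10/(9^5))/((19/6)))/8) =-402951575/4806352404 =-0.08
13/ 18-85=-1517/ 18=-84.28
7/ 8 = 0.88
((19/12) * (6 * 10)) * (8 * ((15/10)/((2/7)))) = 3990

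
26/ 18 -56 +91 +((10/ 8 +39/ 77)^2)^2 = 45.96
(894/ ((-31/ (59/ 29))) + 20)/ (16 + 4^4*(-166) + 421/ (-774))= 26908884/ 29559066959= 0.00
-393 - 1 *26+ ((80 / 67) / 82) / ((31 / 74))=-418.97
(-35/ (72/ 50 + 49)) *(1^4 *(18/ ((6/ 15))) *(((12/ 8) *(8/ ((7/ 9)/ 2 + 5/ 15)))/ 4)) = -2126250/ 16393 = -129.70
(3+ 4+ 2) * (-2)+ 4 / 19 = -338 / 19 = -17.79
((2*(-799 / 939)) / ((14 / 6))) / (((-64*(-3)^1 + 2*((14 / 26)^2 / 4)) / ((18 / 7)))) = -9722232 / 996061465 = -0.01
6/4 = 3/2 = 1.50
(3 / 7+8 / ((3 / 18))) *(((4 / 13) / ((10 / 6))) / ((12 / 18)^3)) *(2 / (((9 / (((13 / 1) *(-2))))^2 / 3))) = 52884 / 35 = 1510.97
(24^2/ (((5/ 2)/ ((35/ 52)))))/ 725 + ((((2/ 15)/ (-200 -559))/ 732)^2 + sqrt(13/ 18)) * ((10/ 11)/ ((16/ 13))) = 123214390180205497/ 576039497742165600 + 65 * sqrt(26)/ 528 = 0.84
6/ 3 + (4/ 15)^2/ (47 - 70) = 10334/ 5175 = 2.00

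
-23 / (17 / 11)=-253 / 17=-14.88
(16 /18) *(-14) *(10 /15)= -224 /27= -8.30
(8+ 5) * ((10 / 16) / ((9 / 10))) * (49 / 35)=455 / 36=12.64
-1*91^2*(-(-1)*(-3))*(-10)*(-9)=2235870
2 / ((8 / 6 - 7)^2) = 18 / 289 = 0.06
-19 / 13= -1.46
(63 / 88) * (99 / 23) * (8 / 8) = 567 / 184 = 3.08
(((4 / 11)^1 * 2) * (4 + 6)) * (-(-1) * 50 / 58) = 2000 / 319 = 6.27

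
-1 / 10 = -0.10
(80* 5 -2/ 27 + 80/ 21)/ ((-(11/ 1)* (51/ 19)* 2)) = -724907/ 106029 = -6.84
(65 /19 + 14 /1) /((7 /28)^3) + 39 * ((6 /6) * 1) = 21925 /19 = 1153.95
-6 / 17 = -0.35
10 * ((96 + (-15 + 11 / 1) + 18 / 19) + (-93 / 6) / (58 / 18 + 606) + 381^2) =1452539.22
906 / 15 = 302 / 5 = 60.40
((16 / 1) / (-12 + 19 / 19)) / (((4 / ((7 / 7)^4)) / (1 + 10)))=-4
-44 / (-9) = 44 / 9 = 4.89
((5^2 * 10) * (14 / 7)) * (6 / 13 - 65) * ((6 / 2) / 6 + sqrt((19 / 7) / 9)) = -419500 * sqrt(133) / 273 - 209750 / 13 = -33855.90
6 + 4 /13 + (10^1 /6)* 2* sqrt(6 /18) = 10* sqrt(3) /9 + 82 /13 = 8.23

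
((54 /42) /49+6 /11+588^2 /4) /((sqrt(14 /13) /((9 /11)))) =2935126665* sqrt(182) /581042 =68148.30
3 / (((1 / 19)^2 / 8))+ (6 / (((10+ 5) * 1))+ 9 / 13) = 563231 / 65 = 8665.09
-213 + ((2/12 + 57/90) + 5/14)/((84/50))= -41613/196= -212.31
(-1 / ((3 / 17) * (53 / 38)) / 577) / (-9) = 646 / 825687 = 0.00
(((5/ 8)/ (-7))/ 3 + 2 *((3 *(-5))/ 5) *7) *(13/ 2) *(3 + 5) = -91793/ 42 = -2185.55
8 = 8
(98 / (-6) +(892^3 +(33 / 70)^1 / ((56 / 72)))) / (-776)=-1043306440241 / 1140720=-914603.44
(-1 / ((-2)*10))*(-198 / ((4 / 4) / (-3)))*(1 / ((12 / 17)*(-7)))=-1683 / 280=-6.01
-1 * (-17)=17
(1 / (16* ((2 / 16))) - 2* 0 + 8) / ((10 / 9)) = 153 / 20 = 7.65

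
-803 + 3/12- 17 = -3279/4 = -819.75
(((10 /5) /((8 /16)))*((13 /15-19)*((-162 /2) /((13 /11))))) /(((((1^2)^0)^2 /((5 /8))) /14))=565488 /13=43499.08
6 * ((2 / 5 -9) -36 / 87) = -7842 / 145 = -54.08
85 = 85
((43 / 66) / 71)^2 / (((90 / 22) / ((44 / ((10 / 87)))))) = 53621 / 6805350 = 0.01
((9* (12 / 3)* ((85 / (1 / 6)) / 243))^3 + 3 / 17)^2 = 186036763301.14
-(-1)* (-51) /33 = -17 /11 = -1.55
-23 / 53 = -0.43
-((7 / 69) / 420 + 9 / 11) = -0.82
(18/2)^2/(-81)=-1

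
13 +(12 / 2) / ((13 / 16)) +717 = 9586 / 13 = 737.38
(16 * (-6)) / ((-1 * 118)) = 48 / 59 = 0.81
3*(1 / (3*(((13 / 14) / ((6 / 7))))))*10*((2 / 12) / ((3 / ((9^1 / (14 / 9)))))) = 270 / 91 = 2.97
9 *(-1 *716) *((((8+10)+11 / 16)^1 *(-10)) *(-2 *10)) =-24084450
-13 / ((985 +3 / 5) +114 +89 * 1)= -0.01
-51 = -51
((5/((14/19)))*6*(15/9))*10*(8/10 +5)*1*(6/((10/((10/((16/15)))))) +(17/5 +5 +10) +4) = 3088355/28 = 110298.39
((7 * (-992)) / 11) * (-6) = 3787.64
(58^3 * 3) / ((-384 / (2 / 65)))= -24389 / 520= -46.90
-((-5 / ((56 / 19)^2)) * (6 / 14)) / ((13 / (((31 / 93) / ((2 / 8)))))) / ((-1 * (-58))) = 1805 / 4137952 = 0.00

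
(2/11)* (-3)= -6/11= -0.55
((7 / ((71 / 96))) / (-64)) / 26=-21 / 3692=-0.01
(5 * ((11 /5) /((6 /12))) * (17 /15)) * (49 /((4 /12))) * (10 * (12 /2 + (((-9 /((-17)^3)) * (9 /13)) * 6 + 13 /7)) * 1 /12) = 270747169 /11271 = 24021.57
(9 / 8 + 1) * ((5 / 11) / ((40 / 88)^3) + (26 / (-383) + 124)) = 20960881 / 76600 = 273.64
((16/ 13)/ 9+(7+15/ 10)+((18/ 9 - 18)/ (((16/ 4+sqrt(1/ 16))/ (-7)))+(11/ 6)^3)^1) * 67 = 2757.17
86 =86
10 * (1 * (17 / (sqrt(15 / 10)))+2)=20+170 * sqrt(6) / 3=158.80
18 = 18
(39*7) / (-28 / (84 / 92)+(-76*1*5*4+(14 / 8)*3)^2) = 0.00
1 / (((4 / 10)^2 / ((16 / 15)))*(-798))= -10 / 1197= -0.01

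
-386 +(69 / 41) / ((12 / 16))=-15734 / 41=-383.76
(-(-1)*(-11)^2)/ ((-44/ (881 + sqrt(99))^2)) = -2134715-29073*sqrt(11)/ 2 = -2182927.12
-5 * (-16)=80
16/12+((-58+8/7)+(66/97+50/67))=-54.10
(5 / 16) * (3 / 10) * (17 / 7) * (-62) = -1581 / 112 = -14.12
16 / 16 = 1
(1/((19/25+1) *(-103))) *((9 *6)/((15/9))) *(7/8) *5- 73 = -1337519/18128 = -73.78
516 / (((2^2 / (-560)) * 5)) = -14448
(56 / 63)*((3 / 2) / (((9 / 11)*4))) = 11 / 27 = 0.41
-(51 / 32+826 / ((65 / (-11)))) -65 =152237 / 2080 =73.19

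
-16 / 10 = -8 / 5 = -1.60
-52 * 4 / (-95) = 208 / 95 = 2.19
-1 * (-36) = 36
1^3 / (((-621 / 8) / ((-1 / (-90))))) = -4 / 27945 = -0.00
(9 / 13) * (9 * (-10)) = -810 / 13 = -62.31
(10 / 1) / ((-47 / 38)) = -380 / 47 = -8.09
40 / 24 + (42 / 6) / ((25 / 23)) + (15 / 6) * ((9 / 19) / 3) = 24229 / 2850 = 8.50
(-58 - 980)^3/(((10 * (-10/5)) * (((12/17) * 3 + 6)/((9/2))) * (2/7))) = 49908014163/460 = 108495682.96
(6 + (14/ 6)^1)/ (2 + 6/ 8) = 100/ 33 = 3.03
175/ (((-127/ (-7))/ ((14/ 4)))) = 8575/ 254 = 33.76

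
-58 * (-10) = 580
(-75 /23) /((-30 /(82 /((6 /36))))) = 1230 /23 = 53.48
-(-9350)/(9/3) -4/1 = 9338/3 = 3112.67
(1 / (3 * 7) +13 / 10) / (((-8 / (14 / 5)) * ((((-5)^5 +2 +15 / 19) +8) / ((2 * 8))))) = 5377 / 2218875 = 0.00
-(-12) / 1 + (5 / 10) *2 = 13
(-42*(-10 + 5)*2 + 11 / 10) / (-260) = -4211 / 2600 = -1.62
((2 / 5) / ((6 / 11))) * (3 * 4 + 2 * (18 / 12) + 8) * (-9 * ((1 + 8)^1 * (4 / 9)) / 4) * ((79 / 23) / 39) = -869 / 65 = -13.37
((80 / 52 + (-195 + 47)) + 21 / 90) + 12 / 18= -145.56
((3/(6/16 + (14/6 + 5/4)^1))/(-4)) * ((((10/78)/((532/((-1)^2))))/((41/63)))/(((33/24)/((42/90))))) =-252/10582715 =-0.00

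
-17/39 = -0.44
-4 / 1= -4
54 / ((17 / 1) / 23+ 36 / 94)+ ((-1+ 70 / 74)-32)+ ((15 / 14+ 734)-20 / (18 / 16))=4147173619 / 5655006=733.36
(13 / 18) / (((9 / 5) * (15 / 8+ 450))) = 52 / 58563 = 0.00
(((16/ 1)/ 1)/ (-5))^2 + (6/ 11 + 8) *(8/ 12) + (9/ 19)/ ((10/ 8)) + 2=287102/ 15675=18.32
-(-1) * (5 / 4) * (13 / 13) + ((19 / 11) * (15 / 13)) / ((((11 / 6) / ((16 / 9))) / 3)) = 44345 / 6292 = 7.05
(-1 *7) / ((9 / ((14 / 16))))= -49 / 72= -0.68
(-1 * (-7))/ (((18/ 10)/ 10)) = 350/ 9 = 38.89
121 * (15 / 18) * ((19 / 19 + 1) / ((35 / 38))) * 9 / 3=4598 / 7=656.86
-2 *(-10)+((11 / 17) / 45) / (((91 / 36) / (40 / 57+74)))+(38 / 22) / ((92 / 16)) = 2311836776 / 111546435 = 20.73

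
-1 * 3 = -3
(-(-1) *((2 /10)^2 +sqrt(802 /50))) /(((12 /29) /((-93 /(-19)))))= 899 /1900 +899 *sqrt(401) /380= 47.85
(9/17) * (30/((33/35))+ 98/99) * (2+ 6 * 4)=84448/187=451.59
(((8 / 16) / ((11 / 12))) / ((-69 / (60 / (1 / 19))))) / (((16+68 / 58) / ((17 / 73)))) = -187340 / 1532927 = -0.12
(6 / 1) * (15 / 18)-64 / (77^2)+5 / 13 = 5.37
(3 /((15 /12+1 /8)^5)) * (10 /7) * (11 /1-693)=-594.69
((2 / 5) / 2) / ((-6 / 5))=-1 / 6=-0.17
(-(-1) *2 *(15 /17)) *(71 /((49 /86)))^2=1118497080 /40817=27402.73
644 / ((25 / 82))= 52808 / 25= 2112.32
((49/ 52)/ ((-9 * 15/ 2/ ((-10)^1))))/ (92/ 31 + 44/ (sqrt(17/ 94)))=-84847/ 2190525012 + 73997 * sqrt(1598)/ 2190525012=0.00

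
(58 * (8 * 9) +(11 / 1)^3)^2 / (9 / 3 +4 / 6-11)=-90981147 / 22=-4135506.68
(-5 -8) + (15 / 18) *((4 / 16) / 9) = -2803 / 216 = -12.98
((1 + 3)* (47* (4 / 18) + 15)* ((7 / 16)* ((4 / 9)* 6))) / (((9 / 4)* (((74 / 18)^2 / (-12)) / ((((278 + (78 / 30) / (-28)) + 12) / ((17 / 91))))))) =-6766339944 / 116365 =-58147.55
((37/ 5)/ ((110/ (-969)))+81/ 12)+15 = -47781/ 1100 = -43.44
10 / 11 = 0.91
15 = 15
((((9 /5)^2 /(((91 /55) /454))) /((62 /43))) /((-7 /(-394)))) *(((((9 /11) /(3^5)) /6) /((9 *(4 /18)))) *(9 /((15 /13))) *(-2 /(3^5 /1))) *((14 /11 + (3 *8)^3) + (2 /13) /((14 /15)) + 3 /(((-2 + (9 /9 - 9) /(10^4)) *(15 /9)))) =-66551666089704421 /7700706488475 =-8642.28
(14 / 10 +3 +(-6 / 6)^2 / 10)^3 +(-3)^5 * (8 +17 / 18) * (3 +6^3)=-3807243 / 8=-475905.38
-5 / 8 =-0.62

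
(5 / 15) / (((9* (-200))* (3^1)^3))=-1 / 145800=-0.00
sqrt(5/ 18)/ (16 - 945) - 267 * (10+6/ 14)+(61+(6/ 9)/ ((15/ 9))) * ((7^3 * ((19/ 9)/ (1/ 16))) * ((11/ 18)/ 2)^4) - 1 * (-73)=115387686553/ 33067440 - sqrt(10)/ 5574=3489.46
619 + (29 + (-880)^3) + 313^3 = -650807055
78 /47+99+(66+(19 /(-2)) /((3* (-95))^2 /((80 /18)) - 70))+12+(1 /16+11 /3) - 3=58942505689 /328575120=179.39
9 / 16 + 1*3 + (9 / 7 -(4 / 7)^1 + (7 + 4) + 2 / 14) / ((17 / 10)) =20063 / 1904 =10.54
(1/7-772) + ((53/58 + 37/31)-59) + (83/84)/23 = -1439354393/1736868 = -828.71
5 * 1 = 5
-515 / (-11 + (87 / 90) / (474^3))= 1645369750800 / 35143819891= 46.82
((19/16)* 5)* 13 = 1235/16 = 77.19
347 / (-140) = -347 / 140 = -2.48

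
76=76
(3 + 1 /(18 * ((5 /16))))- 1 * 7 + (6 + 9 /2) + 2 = 781 /90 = 8.68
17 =17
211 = 211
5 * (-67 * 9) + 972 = -2043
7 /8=0.88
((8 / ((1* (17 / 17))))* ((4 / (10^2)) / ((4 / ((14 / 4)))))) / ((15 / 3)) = 7 / 125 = 0.06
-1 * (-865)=865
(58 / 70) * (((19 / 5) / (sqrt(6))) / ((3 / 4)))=1102 * sqrt(6) / 1575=1.71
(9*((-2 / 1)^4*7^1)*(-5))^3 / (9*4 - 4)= -4000752000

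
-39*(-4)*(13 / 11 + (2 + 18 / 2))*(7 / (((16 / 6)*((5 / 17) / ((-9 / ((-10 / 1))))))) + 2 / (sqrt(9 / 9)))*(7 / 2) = 73401783 / 1100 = 66728.89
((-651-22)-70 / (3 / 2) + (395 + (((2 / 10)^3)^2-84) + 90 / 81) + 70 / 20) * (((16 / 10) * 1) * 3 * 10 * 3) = -909124856 / 15625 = -58183.99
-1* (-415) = 415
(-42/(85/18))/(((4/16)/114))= -4055.72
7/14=1/2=0.50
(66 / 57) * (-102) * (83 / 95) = -186252 / 1805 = -103.19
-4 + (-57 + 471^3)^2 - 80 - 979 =10917544453597853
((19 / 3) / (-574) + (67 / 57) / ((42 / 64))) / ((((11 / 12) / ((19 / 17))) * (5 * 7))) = 69890 / 1127049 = 0.06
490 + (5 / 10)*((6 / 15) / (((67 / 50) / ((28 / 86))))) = 1411830 / 2881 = 490.05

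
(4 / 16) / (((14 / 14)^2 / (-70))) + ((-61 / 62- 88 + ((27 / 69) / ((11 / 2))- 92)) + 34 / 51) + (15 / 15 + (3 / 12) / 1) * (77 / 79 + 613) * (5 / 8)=2096133803 / 7435164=281.92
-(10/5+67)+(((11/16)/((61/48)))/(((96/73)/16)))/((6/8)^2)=-31457/549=-57.30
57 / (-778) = -57 / 778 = -0.07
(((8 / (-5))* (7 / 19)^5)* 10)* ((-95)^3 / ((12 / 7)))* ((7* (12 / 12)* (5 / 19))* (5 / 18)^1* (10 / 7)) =39704.86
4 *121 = 484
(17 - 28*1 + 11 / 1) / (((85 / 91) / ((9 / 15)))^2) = 0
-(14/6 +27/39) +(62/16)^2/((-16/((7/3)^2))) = -974653/119808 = -8.14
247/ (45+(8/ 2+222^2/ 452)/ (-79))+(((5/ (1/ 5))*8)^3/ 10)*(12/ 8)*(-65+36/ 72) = -30104108595031/ 388942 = -77399994.33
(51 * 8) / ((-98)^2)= 102 / 2401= 0.04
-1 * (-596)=596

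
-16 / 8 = -2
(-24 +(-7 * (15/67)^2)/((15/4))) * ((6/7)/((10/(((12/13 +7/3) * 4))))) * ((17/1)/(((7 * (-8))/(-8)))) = -934035216/14297465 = -65.33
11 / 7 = 1.57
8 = 8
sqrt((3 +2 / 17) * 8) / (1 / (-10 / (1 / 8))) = -160 * sqrt(1802) / 17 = -399.53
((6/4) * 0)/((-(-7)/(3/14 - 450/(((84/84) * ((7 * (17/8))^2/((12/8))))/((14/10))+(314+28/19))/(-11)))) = 0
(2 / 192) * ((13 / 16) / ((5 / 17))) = 221 / 7680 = 0.03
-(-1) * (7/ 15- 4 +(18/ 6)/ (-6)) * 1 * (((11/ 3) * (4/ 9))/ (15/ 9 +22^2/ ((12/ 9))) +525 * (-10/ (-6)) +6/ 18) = -260711924/ 73845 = -3530.53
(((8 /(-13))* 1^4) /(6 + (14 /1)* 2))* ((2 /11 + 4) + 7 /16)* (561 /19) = -2.47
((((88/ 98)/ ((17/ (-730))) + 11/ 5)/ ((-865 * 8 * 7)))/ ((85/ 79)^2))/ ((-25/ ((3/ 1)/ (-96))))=945118317/ 1166130028000000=0.00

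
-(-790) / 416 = 395 / 208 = 1.90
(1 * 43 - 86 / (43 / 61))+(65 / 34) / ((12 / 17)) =-1831 / 24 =-76.29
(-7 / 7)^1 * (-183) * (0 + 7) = 1281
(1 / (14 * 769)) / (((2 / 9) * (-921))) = -3 / 6610324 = -0.00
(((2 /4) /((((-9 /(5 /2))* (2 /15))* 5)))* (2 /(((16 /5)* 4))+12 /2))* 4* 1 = -5.13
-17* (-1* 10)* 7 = 1190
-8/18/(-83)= 4/747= 0.01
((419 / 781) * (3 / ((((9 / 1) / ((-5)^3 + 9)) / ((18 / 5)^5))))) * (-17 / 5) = 520429857408 / 12203125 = 42647.26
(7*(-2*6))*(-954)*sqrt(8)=160272*sqrt(2)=226658.84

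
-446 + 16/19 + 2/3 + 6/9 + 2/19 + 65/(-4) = -104873/228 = -459.97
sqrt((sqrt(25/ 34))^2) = 5 *sqrt(34)/ 34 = 0.86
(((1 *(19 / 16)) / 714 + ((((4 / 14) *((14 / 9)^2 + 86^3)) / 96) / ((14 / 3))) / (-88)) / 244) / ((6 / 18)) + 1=3644529907 / 3863414016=0.94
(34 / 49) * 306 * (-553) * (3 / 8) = -616437 / 14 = -44031.21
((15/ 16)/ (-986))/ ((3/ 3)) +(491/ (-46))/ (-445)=3719483/ 161467360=0.02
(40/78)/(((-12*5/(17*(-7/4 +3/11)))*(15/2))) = 17/594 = 0.03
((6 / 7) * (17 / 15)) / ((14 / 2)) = 34 / 245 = 0.14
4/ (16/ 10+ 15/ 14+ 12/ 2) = 280/ 607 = 0.46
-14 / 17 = -0.82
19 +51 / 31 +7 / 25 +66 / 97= 1624199 / 75175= 21.61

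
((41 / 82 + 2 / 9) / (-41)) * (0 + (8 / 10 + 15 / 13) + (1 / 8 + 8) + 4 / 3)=-17803 / 88560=-0.20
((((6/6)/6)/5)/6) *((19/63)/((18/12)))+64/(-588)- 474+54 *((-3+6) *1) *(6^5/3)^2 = 129594679921753/119070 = 1088390693.89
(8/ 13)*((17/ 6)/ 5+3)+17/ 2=4171/ 390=10.69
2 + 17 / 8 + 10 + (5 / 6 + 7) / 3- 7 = 701 / 72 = 9.74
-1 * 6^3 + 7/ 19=-4097/ 19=-215.63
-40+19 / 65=-2581 / 65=-39.71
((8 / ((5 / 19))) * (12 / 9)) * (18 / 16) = 228 / 5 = 45.60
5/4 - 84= -331/4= -82.75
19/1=19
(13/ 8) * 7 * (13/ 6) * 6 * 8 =1183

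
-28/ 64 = -7/ 16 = -0.44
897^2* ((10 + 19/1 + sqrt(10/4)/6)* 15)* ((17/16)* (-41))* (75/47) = -18296506931625/752 - 210304677375* sqrt(10)/3008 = -24551552363.56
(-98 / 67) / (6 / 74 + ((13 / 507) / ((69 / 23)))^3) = -2903724369 / 160963346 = -18.04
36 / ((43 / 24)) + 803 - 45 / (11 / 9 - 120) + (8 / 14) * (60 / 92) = 823.84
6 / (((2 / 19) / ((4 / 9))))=76 / 3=25.33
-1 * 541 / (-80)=541 / 80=6.76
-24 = -24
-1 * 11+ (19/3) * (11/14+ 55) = 14377/42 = 342.31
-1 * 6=-6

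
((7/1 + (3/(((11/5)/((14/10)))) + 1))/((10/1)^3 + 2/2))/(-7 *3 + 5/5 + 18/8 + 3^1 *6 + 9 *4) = 436/1596595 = 0.00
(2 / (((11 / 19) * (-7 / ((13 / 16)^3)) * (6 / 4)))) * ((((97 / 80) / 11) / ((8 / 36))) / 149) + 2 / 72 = 5059949963 / 186093895680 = 0.03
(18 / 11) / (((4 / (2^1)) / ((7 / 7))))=9 / 11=0.82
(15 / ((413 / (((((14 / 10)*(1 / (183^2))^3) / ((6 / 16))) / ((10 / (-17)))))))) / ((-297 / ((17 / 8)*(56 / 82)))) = 4046 / 134917678695610519335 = 0.00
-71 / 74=-0.96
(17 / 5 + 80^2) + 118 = 32607 / 5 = 6521.40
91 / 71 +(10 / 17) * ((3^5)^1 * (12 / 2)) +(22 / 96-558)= 17447885 / 57936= 301.16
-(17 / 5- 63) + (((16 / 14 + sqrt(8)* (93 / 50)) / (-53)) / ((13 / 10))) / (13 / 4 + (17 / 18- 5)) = 6696* sqrt(2) / 99905 + 41694766 / 699335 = 59.72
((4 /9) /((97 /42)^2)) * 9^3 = 571536 /9409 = 60.74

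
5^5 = 3125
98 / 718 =49 / 359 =0.14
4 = 4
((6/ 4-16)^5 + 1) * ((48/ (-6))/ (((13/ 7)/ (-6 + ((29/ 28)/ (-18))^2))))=-1157172649105/ 69888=-16557529.89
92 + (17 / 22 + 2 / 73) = 149037 / 1606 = 92.80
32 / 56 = 4 / 7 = 0.57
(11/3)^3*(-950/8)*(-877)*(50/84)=13861533125/4536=3055893.55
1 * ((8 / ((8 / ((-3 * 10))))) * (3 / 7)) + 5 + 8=1 / 7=0.14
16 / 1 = 16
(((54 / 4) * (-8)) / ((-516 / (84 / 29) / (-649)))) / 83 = -490644 / 103501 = -4.74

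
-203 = -203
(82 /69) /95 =82 /6555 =0.01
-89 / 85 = -1.05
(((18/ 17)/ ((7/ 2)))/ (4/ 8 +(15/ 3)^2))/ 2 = 12/ 2023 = 0.01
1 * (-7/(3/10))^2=4900/9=544.44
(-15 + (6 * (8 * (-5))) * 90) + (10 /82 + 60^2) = -738610 /41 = -18014.88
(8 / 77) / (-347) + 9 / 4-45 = -4568981 / 106876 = -42.75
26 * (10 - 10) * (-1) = 0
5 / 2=2.50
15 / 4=3.75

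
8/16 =1/2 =0.50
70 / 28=2.50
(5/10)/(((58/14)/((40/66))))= 70/957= 0.07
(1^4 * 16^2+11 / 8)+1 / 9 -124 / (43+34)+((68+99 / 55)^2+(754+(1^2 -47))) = 808857919 / 138600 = 5835.92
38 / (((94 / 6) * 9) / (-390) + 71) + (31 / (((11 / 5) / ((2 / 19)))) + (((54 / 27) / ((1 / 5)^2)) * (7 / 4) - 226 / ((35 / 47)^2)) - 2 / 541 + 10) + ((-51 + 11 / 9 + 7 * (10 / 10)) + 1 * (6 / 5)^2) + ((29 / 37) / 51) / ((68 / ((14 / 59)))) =-168204637199253579938 / 481467584657959515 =-349.36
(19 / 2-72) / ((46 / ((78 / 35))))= -975 / 322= -3.03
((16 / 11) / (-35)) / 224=-1 / 5390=-0.00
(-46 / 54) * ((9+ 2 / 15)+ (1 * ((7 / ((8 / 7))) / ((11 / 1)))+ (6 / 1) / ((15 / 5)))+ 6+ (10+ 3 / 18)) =-281911 / 11880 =-23.73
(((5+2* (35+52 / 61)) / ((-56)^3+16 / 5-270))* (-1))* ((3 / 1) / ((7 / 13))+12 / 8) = 772035 / 250339852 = 0.00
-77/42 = -11/6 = -1.83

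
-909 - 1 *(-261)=-648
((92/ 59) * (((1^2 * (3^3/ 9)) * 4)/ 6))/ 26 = 92/ 767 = 0.12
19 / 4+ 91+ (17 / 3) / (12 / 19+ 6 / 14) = 171053 / 1692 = 101.10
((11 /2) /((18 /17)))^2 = 34969 /1296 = 26.98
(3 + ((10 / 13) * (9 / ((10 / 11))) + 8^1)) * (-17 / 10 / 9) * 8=-28.13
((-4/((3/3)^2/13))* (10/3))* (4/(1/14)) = -29120/3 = -9706.67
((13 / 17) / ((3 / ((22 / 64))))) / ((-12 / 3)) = -143 / 6528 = -0.02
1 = 1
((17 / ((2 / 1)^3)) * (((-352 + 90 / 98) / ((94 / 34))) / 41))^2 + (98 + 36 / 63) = 80962821522409 / 570604987456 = 141.89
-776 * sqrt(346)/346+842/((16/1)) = 421/8- 388 * sqrt(346)/173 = 10.91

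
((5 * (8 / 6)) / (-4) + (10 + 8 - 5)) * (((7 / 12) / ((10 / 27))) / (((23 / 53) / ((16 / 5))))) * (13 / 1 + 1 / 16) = 3954489 / 2300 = 1719.34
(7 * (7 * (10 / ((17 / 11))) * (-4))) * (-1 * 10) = 215600 / 17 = 12682.35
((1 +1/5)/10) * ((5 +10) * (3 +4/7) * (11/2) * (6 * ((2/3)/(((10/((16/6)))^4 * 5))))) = 5632/39375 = 0.14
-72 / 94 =-36 / 47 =-0.77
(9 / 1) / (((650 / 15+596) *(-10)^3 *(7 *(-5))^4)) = -27 / 2878198750000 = -0.00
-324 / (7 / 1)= -324 / 7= -46.29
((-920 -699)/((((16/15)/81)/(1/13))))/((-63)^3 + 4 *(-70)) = 1967085/52068016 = 0.04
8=8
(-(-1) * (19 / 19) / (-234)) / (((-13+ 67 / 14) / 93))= 0.05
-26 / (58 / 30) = -13.45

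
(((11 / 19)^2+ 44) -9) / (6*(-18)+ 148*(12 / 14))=7441 / 3971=1.87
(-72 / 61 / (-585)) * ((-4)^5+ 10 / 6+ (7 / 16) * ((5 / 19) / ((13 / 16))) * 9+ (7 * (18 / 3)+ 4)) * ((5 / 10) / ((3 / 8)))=-23120576 / 8814195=-2.62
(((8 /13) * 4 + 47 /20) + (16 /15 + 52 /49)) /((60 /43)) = 4.97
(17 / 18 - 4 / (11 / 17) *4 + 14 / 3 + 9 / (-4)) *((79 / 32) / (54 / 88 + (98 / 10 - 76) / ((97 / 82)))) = 0.95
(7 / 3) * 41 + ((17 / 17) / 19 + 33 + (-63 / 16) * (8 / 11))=125.86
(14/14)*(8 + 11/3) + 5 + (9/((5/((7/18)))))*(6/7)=259/15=17.27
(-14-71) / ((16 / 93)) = -7905 / 16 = -494.06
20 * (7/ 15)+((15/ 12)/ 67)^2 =2011147/ 215472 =9.33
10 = 10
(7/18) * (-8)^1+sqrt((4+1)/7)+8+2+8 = sqrt(35)/7+134/9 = 15.73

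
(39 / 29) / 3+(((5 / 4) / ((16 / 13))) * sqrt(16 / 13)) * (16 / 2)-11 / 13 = -150 / 377+5 * sqrt(13) / 2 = 8.62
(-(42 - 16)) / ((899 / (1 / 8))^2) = -13 / 25862432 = -0.00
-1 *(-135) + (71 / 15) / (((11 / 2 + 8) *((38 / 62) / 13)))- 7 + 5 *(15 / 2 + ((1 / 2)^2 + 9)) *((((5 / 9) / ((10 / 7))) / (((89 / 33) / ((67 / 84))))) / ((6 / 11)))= 6710307281 / 43830720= 153.10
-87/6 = -29/2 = -14.50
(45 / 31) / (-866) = -45 / 26846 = -0.00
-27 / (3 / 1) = -9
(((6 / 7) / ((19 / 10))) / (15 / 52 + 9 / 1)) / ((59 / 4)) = 4160 / 1263367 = 0.00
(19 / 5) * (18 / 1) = 342 / 5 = 68.40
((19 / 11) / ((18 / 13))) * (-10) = -1235 / 99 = -12.47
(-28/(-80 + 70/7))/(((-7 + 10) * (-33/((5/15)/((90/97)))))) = -97/66825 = -0.00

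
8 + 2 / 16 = 65 / 8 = 8.12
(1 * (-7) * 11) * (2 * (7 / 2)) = -539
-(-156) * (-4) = -624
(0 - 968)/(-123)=968/123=7.87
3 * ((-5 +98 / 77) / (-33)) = 41 / 121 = 0.34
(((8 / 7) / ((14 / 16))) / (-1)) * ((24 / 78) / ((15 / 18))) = -1536 / 3185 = -0.48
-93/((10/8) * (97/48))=-17856/485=-36.82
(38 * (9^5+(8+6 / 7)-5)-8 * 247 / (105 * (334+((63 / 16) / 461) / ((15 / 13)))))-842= 2243166.52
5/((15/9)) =3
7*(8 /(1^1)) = 56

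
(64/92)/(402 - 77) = 0.00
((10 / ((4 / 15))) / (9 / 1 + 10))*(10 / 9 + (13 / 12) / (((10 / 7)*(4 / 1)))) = 2.57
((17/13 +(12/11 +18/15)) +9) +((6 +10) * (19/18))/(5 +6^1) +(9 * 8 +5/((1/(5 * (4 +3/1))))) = 1680397/6435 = 261.13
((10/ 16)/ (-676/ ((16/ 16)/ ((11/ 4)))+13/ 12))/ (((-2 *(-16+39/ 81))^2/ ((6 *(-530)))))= 1738665/ 1565652998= 0.00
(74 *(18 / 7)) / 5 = 1332 / 35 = 38.06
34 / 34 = 1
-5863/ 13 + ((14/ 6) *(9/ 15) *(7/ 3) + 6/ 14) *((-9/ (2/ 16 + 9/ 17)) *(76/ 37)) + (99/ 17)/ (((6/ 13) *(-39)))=-2177645511/ 3918670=-555.71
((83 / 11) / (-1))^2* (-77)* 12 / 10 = -289338 / 55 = -5260.69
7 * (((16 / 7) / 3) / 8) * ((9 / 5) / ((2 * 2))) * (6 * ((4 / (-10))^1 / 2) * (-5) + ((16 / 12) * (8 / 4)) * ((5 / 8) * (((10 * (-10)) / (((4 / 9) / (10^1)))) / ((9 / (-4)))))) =2509 / 5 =501.80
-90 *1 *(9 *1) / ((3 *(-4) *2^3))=135 / 16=8.44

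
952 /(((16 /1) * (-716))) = -119 /1432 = -0.08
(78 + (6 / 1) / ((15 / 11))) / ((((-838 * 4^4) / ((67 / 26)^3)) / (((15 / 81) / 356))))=-30978589 / 9060617539584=-0.00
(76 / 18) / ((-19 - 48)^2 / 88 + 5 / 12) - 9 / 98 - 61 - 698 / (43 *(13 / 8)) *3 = -203000510591 / 2231325642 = -90.98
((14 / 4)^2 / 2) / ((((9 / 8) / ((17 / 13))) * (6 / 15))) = 4165 / 234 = 17.80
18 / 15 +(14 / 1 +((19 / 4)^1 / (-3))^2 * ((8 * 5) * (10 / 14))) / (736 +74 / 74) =611117 / 464310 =1.32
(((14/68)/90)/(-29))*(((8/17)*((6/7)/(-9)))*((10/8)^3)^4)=48828125/949116469248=0.00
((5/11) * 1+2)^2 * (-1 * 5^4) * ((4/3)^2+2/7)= -6581250/847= -7770.07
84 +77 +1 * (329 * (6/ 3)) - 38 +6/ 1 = 787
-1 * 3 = -3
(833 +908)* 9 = 15669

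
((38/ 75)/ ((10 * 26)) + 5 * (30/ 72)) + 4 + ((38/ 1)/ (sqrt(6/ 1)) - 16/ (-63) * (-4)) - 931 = -379168577/ 409500 + 19 * sqrt(6)/ 3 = -910.42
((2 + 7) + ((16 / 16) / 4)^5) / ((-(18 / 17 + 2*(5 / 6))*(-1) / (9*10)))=297.23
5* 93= 465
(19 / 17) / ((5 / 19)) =361 / 85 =4.25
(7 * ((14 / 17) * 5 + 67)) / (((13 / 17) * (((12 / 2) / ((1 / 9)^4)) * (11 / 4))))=434 / 72171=0.01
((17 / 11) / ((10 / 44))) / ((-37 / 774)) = -26316 / 185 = -142.25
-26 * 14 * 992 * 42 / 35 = -2166528 / 5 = -433305.60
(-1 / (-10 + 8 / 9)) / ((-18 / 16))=-4 / 41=-0.10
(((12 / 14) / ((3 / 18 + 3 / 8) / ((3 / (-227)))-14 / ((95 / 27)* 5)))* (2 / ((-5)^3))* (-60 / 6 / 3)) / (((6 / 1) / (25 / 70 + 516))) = -6592848 / 70018109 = -0.09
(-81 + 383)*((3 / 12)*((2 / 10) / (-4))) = -151 / 40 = -3.78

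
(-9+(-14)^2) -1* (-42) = 229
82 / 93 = 0.88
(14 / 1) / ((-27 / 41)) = -574 / 27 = -21.26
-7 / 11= -0.64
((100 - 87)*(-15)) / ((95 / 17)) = -663 / 19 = -34.89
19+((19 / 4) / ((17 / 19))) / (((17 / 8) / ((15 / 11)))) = 71231 / 3179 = 22.41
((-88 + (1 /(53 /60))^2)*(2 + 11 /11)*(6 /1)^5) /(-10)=202296.70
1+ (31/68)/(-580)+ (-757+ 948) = 7572449/39440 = 192.00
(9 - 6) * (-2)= -6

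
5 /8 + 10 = 85 /8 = 10.62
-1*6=-6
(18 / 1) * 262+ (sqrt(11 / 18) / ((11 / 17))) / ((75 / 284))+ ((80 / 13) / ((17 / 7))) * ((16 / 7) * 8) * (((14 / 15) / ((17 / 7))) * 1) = 2414 * sqrt(22) / 2475+ 53354740 / 11271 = 4738.38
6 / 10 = 3 / 5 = 0.60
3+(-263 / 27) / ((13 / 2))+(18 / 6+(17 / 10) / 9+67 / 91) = 133331 / 24570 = 5.43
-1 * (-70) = 70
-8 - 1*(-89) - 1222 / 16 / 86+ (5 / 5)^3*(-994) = -628755 / 688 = -913.89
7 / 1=7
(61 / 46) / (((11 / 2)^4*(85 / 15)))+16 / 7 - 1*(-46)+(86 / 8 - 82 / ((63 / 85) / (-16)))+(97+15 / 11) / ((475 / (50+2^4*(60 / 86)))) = 1550596373482817 / 841864234860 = 1841.86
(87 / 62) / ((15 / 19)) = 551 / 310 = 1.78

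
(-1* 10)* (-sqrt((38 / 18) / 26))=5* sqrt(494) / 39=2.85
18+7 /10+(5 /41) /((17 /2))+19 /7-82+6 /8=-59.82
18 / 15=1.20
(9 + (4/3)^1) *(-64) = -661.33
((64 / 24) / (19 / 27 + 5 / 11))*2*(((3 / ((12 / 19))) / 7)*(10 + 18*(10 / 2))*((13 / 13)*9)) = 846450 / 301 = 2812.13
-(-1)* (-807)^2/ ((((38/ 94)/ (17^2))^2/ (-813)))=-97685255424962493/ 361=-270596275415408.57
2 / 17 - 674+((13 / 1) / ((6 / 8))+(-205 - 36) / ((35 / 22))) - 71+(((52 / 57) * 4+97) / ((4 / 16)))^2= 311634058489 / 1933155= 161204.90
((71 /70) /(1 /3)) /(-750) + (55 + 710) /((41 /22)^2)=6479430649 /29417500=220.26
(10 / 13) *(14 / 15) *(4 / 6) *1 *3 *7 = 392 / 39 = 10.05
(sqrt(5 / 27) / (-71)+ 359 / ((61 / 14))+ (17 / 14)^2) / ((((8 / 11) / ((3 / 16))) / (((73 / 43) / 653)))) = 2415564525 / 42971203072-803*sqrt(15) / 765545856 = 0.06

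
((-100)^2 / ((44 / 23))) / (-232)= -14375 / 638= -22.53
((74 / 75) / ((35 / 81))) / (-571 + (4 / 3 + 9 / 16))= -95904 / 23902375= -0.00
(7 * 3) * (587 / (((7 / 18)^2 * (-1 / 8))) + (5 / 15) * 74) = -4560886 / 7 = -651555.14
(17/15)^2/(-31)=-289/6975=-0.04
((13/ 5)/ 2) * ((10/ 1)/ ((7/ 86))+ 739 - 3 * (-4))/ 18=26507/ 420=63.11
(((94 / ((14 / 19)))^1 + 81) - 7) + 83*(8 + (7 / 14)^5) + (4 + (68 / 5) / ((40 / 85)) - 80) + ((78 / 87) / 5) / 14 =821.08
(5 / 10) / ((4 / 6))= 3 / 4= 0.75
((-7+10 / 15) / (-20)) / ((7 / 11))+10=4409 / 420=10.50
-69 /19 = -3.63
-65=-65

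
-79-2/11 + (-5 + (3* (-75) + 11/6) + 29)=-18371/66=-278.35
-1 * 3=-3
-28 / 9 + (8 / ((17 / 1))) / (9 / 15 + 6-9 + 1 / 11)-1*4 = -142136 / 19431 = -7.31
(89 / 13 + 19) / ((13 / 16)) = 5376 / 169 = 31.81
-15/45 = -1/3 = -0.33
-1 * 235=-235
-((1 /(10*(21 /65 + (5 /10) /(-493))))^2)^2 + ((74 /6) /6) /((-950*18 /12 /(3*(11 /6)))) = -160430644536202296827 /9311942819204947059300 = -0.02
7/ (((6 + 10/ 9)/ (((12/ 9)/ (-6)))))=-7/ 32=-0.22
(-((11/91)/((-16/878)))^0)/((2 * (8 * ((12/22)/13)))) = -143/96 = -1.49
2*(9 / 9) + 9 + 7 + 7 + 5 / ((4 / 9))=145 / 4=36.25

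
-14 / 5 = -2.80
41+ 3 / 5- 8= 168 / 5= 33.60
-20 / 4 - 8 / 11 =-63 / 11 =-5.73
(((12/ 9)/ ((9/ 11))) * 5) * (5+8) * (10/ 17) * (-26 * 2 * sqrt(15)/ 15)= -297440 * sqrt(15)/ 1377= -836.59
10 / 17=0.59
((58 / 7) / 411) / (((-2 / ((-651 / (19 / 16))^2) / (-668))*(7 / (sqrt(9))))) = 42892397568 / 49457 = 867266.47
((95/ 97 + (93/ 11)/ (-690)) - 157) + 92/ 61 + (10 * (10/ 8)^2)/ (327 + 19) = -3200582897343/ 20718493840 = -154.48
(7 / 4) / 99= 7 / 396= 0.02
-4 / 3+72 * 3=644 / 3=214.67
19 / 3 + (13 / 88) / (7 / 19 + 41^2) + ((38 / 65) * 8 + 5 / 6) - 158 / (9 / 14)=-384723361177 / 1644580080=-233.93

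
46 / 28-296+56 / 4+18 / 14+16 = -3683 / 14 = -263.07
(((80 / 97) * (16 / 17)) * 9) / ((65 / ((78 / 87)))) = 4608 / 47821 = 0.10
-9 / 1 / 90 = -1 / 10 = -0.10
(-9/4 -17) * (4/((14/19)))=-209/2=-104.50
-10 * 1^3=-10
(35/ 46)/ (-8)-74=-27267/ 368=-74.10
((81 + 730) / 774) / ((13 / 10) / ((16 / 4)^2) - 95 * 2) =-64880 / 11759769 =-0.01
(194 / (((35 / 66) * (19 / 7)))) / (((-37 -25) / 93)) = -19206 / 95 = -202.17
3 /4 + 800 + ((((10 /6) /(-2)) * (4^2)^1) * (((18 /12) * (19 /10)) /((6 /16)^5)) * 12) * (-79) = 1574172019 /324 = 4858555.61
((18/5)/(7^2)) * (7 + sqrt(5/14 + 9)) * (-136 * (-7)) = 1224 * sqrt(1834)/245 + 2448/5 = 703.55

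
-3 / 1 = -3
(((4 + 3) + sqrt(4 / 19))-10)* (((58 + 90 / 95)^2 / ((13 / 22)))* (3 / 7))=-35481600 / 4693 + 23654400* sqrt(19) / 89167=-6404.20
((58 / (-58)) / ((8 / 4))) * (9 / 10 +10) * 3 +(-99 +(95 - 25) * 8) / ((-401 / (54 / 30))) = -147723 / 8020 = -18.42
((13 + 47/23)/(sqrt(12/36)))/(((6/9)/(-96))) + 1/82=-3752.06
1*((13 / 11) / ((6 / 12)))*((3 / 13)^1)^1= 6 / 11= 0.55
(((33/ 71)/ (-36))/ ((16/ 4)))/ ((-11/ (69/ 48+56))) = 919/ 54528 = 0.02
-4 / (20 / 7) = -7 / 5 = -1.40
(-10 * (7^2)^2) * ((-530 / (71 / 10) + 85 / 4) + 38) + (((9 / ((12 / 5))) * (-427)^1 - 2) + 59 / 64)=1672650701 / 4544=368100.95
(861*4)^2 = 11861136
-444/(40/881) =-97791/10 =-9779.10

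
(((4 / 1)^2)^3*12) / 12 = 4096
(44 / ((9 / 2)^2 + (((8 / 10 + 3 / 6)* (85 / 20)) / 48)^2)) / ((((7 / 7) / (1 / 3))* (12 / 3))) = 0.18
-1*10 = -10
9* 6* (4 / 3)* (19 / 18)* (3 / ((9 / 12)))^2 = 1216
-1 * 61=-61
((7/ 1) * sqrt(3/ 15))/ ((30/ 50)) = 7 * sqrt(5)/ 3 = 5.22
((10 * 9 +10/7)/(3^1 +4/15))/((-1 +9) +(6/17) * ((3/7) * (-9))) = 4.22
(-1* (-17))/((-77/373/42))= -38046/11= -3458.73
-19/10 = -1.90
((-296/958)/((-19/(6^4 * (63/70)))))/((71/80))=13810176/646171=21.37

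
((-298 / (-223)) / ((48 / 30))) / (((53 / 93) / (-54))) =-1870695 / 23638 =-79.14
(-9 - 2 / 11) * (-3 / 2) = 303 / 22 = 13.77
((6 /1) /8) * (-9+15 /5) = -9 /2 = -4.50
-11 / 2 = -5.50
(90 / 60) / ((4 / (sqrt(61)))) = 3*sqrt(61) / 8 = 2.93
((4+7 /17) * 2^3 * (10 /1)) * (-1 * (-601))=3606000 /17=212117.65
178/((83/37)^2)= 243682/6889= 35.37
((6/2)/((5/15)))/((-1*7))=-9/7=-1.29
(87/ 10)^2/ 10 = 7569/ 1000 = 7.57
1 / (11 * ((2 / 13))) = 13 / 22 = 0.59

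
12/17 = 0.71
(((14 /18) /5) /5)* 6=0.19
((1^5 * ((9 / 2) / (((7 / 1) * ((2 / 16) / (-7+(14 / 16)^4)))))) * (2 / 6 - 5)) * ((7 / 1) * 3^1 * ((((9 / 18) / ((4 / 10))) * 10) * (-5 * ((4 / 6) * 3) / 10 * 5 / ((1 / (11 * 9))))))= -20481528375 / 1024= -20001492.55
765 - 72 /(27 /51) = 629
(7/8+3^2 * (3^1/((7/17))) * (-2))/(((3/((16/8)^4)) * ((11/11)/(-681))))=3311930/7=473132.86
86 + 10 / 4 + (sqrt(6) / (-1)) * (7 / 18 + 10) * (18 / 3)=177 / 2 - 187 * sqrt(6) / 3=-64.18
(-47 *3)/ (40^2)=-141/ 1600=-0.09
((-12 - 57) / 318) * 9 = -207 / 106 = -1.95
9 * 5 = 45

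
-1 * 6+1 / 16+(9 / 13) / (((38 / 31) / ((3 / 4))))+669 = 2622097 / 3952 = 663.49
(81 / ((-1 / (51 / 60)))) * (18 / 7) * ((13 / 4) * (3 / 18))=-53703 / 560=-95.90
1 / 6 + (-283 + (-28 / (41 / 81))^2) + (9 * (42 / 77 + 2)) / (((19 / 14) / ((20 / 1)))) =6565818143 / 2107974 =3114.75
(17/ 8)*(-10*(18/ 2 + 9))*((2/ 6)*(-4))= 510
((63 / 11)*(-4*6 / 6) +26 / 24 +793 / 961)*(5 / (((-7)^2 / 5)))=-66599125 / 6215748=-10.71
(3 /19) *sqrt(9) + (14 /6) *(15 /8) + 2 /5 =5.25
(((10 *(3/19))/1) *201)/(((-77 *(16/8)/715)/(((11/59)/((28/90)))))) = -97007625/109858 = -883.03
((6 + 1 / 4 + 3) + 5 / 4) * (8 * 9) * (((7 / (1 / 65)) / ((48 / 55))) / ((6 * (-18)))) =-175175 / 48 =-3649.48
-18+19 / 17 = -287 / 17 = -16.88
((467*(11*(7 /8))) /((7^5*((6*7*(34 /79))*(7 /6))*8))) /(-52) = -405823 /13312219648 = -0.00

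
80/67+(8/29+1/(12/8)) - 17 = -86639/5829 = -14.86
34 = 34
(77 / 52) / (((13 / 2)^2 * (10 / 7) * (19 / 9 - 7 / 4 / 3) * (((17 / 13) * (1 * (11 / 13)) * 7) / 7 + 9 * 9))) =441 / 2254850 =0.00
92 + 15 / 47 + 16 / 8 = 4433 / 47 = 94.32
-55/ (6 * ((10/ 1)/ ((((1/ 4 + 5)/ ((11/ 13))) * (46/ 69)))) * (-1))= 91/ 24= 3.79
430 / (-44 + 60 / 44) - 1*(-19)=8.91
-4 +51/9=5/3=1.67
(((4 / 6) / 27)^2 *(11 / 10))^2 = 484 / 1076168025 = 0.00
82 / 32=41 / 16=2.56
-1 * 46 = -46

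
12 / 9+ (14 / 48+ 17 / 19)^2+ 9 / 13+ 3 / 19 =9707317 / 2703168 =3.59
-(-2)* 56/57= 112/57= 1.96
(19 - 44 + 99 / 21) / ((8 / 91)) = -923 / 4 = -230.75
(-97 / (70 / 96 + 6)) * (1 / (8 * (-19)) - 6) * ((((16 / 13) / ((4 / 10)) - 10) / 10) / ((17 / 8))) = -38258352 / 1356277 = -28.21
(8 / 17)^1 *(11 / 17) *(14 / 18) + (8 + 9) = 44833 / 2601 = 17.24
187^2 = 34969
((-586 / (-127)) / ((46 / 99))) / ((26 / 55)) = 21.01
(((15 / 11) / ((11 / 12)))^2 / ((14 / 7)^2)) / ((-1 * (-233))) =8100 / 3411353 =0.00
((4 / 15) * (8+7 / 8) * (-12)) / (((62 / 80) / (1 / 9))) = -1136 / 279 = -4.07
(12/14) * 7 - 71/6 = -35/6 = -5.83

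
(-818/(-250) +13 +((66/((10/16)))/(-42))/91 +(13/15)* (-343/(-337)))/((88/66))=1378695613/107334500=12.84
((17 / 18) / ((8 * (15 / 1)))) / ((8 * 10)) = 17 / 172800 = 0.00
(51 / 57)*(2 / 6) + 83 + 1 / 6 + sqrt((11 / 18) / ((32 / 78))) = sqrt(858) / 24 + 9515 / 114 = 84.69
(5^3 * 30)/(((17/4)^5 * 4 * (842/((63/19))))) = 0.00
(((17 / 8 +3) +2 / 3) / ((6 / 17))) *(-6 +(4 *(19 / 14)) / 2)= -54349 / 1008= -53.92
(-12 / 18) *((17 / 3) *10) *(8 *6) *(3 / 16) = -340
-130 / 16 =-65 / 8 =-8.12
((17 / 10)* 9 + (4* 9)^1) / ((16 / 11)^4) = 7510833 / 655360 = 11.46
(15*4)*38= 2280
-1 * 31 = -31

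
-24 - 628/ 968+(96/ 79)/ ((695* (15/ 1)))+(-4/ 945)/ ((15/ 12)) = -24.65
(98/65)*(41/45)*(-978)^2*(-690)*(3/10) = -271976961.16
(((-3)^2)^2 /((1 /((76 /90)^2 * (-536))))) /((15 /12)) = -3095936 /125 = -24767.49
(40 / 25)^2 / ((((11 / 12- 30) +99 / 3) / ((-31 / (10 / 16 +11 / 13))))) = -825344 / 59925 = -13.77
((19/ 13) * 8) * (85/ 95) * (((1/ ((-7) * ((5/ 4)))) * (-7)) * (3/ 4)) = 408/ 65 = 6.28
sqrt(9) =3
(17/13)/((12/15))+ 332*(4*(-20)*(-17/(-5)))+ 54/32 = -18782541/208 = -90300.68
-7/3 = -2.33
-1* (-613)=613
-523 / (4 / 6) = -1569 / 2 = -784.50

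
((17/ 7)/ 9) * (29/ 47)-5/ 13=-8396/ 38493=-0.22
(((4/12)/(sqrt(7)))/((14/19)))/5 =19 * sqrt(7)/1470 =0.03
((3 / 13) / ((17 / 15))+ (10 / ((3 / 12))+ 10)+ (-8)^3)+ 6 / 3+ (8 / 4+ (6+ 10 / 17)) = -99717 / 221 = -451.21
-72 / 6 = -12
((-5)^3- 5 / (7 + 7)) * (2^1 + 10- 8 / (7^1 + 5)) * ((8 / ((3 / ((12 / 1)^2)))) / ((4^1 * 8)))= -119340 / 7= -17048.57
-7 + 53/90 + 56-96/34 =71551/1530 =46.77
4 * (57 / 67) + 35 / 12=5081 / 804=6.32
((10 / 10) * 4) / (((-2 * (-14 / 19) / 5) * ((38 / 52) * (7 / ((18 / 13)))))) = 180 / 49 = 3.67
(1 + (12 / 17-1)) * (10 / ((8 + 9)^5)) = 120 / 24137569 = 0.00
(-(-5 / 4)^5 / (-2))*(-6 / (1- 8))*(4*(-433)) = 2265.28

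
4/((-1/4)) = -16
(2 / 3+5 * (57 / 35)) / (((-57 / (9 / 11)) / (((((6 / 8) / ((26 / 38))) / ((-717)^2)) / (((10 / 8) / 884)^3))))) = -31458292736 / 329873775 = -95.36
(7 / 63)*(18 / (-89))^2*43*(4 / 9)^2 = 2752 / 71289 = 0.04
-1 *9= -9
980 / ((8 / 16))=1960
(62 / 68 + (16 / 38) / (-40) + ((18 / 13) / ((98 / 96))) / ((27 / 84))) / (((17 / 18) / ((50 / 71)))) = 3.82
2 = 2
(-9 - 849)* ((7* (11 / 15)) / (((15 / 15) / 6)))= -132132 / 5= -26426.40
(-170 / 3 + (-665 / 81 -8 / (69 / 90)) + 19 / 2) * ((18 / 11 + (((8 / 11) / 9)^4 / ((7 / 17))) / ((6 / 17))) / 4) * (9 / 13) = -404791376050955 / 21713696448444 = -18.64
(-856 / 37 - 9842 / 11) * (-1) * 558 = 208452060 / 407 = 512167.22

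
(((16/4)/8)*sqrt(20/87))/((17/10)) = 10*sqrt(435)/1479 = 0.14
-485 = -485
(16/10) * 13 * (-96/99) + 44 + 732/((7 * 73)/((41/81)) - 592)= 25.58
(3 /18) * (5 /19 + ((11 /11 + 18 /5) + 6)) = 172 /95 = 1.81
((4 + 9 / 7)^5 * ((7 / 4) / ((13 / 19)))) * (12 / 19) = 208031871 / 31213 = 6664.91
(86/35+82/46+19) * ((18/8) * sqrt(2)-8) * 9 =-1007.73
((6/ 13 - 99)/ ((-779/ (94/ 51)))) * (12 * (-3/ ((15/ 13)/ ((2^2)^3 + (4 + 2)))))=-6743184/ 13243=-509.19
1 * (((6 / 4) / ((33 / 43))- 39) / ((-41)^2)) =-815 / 36982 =-0.02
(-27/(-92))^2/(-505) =-729/4274320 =-0.00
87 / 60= 1.45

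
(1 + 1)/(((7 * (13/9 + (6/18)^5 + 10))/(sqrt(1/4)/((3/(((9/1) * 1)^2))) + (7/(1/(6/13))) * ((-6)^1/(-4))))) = 115911/253162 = 0.46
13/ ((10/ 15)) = 19.50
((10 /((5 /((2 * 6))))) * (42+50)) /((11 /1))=2208 /11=200.73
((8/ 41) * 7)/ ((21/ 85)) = 680/ 123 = 5.53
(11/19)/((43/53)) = 583/817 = 0.71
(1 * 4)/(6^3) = 1/54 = 0.02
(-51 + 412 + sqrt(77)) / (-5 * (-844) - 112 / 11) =11 * sqrt(77) / 46308 + 3971 / 46308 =0.09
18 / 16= 1.12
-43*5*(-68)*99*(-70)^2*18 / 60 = 2127648600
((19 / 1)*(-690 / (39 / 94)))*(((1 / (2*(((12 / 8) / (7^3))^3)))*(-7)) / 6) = 232070365568440 / 1053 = 220389710891.21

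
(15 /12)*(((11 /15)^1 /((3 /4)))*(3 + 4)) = 77 /9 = 8.56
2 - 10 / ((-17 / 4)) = 74 / 17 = 4.35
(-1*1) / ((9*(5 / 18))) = -0.40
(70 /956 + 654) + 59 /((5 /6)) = 1732447 /2390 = 724.87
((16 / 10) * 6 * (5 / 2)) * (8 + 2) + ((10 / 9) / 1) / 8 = 8645 / 36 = 240.14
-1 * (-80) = 80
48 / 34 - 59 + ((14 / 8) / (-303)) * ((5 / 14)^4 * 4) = -1627954481 / 28268688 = -57.59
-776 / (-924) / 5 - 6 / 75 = 508 / 5775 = 0.09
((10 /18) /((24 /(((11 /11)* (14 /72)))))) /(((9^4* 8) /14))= 245 /204073344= 0.00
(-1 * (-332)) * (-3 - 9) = -3984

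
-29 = -29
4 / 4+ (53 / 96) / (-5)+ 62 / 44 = 12137 / 5280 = 2.30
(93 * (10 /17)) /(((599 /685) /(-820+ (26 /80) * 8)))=-520724670 /10183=-51136.67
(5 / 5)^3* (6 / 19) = 0.32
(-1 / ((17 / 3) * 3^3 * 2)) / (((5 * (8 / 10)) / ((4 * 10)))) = -5 / 153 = -0.03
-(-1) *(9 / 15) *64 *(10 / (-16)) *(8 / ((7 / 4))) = -768 / 7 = -109.71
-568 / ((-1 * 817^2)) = 568 / 667489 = 0.00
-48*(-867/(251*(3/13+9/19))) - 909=-4903419/7279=-673.64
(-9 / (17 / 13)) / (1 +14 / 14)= -117 / 34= -3.44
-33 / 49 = -0.67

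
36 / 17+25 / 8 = 713 / 136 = 5.24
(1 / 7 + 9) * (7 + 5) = 768 / 7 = 109.71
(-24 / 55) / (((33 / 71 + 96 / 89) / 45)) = -454968 / 35761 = -12.72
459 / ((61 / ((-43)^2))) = 848691 / 61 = 13912.97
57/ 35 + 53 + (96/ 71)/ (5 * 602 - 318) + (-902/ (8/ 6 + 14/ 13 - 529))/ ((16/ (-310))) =267793720823/ 12489520540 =21.44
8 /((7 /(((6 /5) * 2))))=96 /35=2.74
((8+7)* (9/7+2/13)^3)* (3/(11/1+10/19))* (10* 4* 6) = 153769424400/55010683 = 2795.26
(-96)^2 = 9216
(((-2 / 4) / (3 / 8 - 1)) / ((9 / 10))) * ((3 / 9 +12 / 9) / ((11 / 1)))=40 / 297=0.13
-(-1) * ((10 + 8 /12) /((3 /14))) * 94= 42112 /9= 4679.11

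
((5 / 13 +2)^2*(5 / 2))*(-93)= -446865 / 338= -1322.09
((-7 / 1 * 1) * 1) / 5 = -7 / 5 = -1.40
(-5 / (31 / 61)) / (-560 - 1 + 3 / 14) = 4270 / 243381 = 0.02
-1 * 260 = -260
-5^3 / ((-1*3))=125 / 3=41.67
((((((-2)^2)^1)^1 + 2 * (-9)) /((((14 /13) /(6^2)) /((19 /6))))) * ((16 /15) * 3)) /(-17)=278.96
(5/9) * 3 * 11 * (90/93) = 550/31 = 17.74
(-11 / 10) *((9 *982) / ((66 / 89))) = -131097 / 10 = -13109.70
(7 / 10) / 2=7 / 20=0.35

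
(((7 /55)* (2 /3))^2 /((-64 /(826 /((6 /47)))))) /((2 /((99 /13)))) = -951139 /343200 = -2.77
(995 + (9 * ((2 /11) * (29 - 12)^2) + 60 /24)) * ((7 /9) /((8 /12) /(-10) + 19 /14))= 2641835 /2981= 886.22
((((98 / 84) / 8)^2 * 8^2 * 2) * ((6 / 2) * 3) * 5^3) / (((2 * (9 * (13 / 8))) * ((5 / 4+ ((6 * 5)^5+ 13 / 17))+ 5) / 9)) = 119000 / 3068743743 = 0.00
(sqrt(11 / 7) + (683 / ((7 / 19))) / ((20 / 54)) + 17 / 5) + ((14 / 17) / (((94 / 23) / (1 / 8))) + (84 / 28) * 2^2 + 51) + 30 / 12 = sqrt(77) / 7 + 1135231227 / 223720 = 5075.59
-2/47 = -0.04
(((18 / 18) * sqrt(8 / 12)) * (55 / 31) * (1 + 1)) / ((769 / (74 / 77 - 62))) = -47000 * sqrt(6) / 500619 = -0.23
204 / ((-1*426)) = -34 / 71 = -0.48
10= 10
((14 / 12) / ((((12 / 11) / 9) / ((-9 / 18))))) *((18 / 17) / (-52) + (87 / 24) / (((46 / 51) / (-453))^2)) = -263401196435685 / 59857408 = -4400477.82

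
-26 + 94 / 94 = -25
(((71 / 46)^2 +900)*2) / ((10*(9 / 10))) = 1909441 / 9522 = 200.53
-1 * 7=-7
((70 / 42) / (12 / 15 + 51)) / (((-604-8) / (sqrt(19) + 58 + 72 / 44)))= -4100 / 1307691-25*sqrt(19) / 475524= -0.00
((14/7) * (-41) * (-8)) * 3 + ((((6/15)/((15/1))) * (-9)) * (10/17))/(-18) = 501842/255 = 1968.01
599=599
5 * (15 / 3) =25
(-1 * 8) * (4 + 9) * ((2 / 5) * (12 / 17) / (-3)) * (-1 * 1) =-832 / 85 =-9.79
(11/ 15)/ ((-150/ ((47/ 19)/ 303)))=-517/ 12953250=-0.00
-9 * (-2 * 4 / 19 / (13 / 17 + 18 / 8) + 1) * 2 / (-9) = 6702 / 3895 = 1.72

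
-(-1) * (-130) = -130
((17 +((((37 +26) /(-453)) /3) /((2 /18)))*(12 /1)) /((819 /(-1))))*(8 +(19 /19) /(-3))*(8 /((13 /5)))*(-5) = 8330600 /4823091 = 1.73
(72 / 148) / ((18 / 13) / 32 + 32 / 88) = 41184 / 34447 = 1.20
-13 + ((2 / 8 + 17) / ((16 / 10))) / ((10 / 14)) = 67 / 32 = 2.09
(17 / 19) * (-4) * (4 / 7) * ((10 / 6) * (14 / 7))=-2720 / 399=-6.82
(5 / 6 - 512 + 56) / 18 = -2731 / 108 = -25.29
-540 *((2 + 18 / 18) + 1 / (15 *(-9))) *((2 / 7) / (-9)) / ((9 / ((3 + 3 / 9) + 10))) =76.00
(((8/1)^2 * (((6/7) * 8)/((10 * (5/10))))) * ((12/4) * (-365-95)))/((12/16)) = -1130496/7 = -161499.43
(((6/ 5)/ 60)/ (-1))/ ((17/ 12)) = -6/ 425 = -0.01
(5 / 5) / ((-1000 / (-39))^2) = 0.00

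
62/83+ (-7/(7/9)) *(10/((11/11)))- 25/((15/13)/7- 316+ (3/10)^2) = -21266383148/238482323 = -89.17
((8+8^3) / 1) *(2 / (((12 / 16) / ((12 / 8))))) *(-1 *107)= -222560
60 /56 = 15 /14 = 1.07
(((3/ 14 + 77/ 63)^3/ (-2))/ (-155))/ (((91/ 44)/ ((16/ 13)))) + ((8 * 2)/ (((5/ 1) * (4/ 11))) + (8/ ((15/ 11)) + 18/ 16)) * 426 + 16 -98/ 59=72947889557057869/ 10820568884580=6741.59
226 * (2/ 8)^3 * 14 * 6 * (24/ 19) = 7119/ 19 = 374.68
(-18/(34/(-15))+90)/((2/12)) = 9990/17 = 587.65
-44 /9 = -4.89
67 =67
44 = 44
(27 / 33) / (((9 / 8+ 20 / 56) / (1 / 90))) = 28 / 4565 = 0.01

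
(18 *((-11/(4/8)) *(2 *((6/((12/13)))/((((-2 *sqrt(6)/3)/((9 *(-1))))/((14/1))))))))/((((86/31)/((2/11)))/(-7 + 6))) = 457002 *sqrt(6)/43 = 26033.06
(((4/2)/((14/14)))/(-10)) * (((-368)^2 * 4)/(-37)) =541696/185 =2928.09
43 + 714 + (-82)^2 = 7481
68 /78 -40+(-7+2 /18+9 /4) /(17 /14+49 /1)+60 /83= -525634675 /13653666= -38.50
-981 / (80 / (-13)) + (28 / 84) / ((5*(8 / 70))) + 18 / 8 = 162.25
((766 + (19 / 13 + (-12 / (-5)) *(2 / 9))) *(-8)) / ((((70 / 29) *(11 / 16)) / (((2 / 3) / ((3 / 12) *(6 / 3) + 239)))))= -1111810816 / 107882775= -10.31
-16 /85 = -0.19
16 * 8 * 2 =256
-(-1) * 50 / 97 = 50 / 97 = 0.52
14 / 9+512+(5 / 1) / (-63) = 10783 / 21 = 513.48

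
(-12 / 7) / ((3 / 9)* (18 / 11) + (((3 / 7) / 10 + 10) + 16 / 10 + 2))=-264 / 2185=-0.12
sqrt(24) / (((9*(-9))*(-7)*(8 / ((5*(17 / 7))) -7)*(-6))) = 85*sqrt(6) / 916839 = 0.00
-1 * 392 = -392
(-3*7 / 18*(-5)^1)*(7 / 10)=49 / 12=4.08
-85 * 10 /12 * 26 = -1841.67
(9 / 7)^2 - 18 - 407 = -20744 / 49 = -423.35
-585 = -585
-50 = -50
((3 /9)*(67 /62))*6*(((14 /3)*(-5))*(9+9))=-28140 /31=-907.74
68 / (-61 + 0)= -68 / 61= -1.11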